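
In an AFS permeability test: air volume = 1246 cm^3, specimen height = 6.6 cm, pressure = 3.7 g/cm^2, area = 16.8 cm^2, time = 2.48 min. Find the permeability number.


Formula: Permeability Number P = (V * H) / (p * A * t)
Numerator: V * H = 1246 * 6.6 = 8223.6
Denominator: p * A * t = 3.7 * 16.8 * 2.48 = 154.1568
P = 8223.6 / 154.1568 = 53.3457

Final answer: 53.3457


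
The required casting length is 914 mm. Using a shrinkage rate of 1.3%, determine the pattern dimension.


Formula: L_pattern = L_casting * (1 + shrinkage_rate/100)
Shrinkage factor = 1 + 1.3/100 = 1.013
L_pattern = 914 mm * 1.013 = 925.8820 mm

Answer: 925.8820 mm


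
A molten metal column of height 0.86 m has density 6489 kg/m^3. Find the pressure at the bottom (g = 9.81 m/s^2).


Formula: P = rho * g * h
rho * g = 6489 * 9.81 = 63657.09 N/m^3
P = 63657.09 * 0.86 = 54745.0974 Pa

Final answer: 54745.0974 Pa


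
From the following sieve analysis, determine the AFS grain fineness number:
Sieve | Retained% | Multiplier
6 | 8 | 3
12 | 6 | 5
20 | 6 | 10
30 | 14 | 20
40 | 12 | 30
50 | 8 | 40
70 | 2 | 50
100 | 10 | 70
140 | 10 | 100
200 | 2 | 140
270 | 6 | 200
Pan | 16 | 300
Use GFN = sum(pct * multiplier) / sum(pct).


Formula: GFN = sum(pct * multiplier) / sum(pct)
sum(pct * multiplier) = 9154
sum(pct) = 100
GFN = 9154 / 100 = 91.54


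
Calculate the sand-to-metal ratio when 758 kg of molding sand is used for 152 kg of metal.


Formula: Sand-to-Metal Ratio = W_sand / W_metal
Ratio = 758 kg / 152 kg = 4.9868


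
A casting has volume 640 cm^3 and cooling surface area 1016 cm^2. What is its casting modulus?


Formula: Casting Modulus M = V / A
M = 640 cm^3 / 1016 cm^2 = 0.6299 cm

0.6299 cm


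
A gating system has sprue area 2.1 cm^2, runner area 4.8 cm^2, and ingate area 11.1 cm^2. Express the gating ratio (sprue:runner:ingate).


Sprue:Runner:Ingate = 1 : 4.8/2.1 : 11.1/2.1 = 1:2.29:5.29


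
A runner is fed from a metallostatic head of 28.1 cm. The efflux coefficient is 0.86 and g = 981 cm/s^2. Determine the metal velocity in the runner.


Formula: v = Cd * sqrt(2 * g * h)  (Torricelli with discharge coefficient)
2*g*h = 2 * 981 * 28.1 = 55132.2 cm^2/s^2
sqrt(55132.2) = 234.80247 cm/s
v = 0.86 * 234.80247 = 201.9301 cm/s

Final answer: 201.9301 cm/s


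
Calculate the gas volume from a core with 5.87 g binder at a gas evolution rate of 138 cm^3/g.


Formula: V_gas = W_binder * gas_evolution_rate
V = 5.87 g * 138 cm^3/g = 810.0600 cm^3

Answer: 810.0600 cm^3


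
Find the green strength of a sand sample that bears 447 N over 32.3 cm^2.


Formula: Compressive Strength = Force / Area
Strength = 447 N / 32.3 cm^2 = 13.8390 N/cm^2

13.8390 N/cm^2


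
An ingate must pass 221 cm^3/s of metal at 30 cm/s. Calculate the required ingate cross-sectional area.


Formula: A_ingate = Q / v  (continuity equation)
A = 221 cm^3/s / 30 cm/s = 7.3667 cm^2

7.3667 cm^2


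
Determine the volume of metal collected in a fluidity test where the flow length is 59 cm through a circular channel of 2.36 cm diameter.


Formula: V = pi * (d/2)^2 * L  (cylinder volume)
Radius = 2.36/2 = 1.18 cm
V = pi * 1.18^2 * 59 = 258.0869 cm^3

258.0869 cm^3


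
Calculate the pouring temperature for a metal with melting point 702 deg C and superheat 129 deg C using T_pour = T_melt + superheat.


Formula: T_pour = T_melt + Superheat
T_pour = 702 + 129 = 831 deg C

Answer: 831 deg C


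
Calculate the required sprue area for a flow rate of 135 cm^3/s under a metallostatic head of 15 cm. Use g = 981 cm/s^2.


Formula: v = sqrt(2*g*h), A = Q/v
Velocity: v = sqrt(2 * 981 * 15) = sqrt(29430) = 171.5517 cm/s
Sprue area: A = Q / v = 135 / 171.5517 = 0.7869 cm^2

Final answer: 0.7869 cm^2


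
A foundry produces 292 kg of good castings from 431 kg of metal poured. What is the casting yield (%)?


Formula: Casting Yield = (W_good / W_total) * 100
Yield = (292 kg / 431 kg) * 100 = 67.7494%


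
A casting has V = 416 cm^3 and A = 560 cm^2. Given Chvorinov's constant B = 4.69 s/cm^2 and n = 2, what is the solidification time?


Formula: t_s = B * (V/A)^n  (Chvorinov's rule, n=2)
Modulus M = V/A = 416/560 = 0.742857 cm
M^2 = 0.742857^2 = 0.551837 cm^2
t_s = 4.69 * 0.551837 = 2.5881 s

Answer: 2.5881 s


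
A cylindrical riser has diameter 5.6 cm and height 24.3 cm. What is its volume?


Formula: V = pi * (D/2)^2 * H  (cylinder volume)
Radius = D/2 = 5.6/2 = 2.8 cm
V = pi * 2.8^2 * 24.3 = 598.5111 cm^3

Answer: 598.5111 cm^3


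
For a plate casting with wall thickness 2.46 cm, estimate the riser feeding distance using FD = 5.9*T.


Formula: FD = 5.9 * T  (riser feeding-distance rule)
FD = 5.9 * 2.46 cm = 14.5140 cm


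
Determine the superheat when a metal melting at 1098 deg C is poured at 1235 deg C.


Formula: Superheat = T_pour - T_melt
Superheat = 1235 - 1098 = 137 deg C

Final answer: 137 deg C


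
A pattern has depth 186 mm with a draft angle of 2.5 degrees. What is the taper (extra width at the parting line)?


Formula: taper = depth * tan(draft_angle)
tan(2.5 deg) = 0.0436609
taper = 186 mm * 0.0436609 = 8.1209 mm


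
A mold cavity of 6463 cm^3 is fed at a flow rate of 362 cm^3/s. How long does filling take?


Formula: t_fill = V_mold / Q_flow
t = 6463 cm^3 / 362 cm^3/s = 17.8536 s


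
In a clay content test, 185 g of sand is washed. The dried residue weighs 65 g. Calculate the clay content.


Formula: Clay% = (W_total - W_washed) / W_total * 100
Clay mass = 185 - 65 = 120 g
Clay% = 120 / 185 * 100 = 64.8649%


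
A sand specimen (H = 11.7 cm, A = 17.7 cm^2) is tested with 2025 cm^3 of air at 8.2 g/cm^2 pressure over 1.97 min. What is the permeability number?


Formula: Permeability Number P = (V * H) / (p * A * t)
Numerator: V * H = 2025 * 11.7 = 23692.5
Denominator: p * A * t = 8.2 * 17.7 * 1.97 = 285.9258
P = 23692.5 / 285.9258 = 82.8624

Answer: 82.8624


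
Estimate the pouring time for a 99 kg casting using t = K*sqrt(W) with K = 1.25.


Formula: t = K * sqrt(W)
sqrt(W) = sqrt(99) = 9.94987
t = 1.25 * 9.94987 = 12.4373 s


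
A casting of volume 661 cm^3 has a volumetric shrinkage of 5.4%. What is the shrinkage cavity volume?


Formula: V_shrink = V_casting * shrinkage_pct / 100
V_shrink = 661 cm^3 * 5.4 / 100 = 35.6940 cm^3

Answer: 35.6940 cm^3


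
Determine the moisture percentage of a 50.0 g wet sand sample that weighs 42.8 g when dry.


Formula: MC = (W_wet - W_dry) / W_wet * 100
Water mass = 50.0 - 42.8 = 7.2 g
MC = 7.2 / 50.0 * 100 = 14.4000%

Final answer: 14.4000%


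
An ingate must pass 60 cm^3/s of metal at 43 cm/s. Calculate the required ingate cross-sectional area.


Formula: A_ingate = Q / v  (continuity equation)
A = 60 cm^3/s / 43 cm/s = 1.3953 cm^2

1.3953 cm^2


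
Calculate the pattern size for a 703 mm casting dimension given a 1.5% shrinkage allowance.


Formula: L_pattern = L_casting * (1 + shrinkage_rate/100)
Shrinkage factor = 1 + 1.5/100 = 1.015
L_pattern = 703 mm * 1.015 = 713.5450 mm

Answer: 713.5450 mm


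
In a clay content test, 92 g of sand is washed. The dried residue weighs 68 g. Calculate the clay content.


Formula: Clay% = (W_total - W_washed) / W_total * 100
Clay mass = 92 - 68 = 24 g
Clay% = 24 / 92 * 100 = 26.0870%

26.0870%


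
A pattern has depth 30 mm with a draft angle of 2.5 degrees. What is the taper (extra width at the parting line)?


Formula: taper = depth * tan(draft_angle)
tan(2.5 deg) = 0.0436609
taper = 30 mm * 0.0436609 = 1.3098 mm

Answer: 1.3098 mm


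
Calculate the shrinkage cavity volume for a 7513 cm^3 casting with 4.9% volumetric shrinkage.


Formula: V_shrink = V_casting * shrinkage_pct / 100
V_shrink = 7513 cm^3 * 4.9 / 100 = 368.1370 cm^3


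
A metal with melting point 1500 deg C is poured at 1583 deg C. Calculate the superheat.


Formula: Superheat = T_pour - T_melt
Superheat = 1583 - 1500 = 83 deg C


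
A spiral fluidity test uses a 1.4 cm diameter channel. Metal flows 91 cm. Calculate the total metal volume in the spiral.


Formula: V = pi * (d/2)^2 * L  (cylinder volume)
Radius = 1.4/2 = 0.7 cm
V = pi * 0.7^2 * 91 = 140.0836 cm^3

Answer: 140.0836 cm^3


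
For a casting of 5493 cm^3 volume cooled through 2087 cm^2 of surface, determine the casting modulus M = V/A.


Formula: Casting Modulus M = V / A
M = 5493 cm^3 / 2087 cm^2 = 2.6320 cm

Answer: 2.6320 cm


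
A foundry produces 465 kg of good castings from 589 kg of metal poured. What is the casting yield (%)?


Formula: Casting Yield = (W_good / W_total) * 100
Yield = (465 kg / 589 kg) * 100 = 78.9474%


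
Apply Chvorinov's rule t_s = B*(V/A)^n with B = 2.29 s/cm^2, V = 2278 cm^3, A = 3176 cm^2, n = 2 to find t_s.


Formula: t_s = B * (V/A)^n  (Chvorinov's rule, n=2)
Modulus M = V/A = 2278/3176 = 0.717254 cm
M^2 = 0.717254^2 = 0.514453 cm^2
t_s = 2.29 * 0.514453 = 1.1781 s

Answer: 1.1781 s


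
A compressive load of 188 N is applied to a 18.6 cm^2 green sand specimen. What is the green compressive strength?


Formula: Compressive Strength = Force / Area
Strength = 188 N / 18.6 cm^2 = 10.1075 N/cm^2


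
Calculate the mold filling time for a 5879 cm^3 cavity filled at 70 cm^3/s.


Formula: t_fill = V_mold / Q_flow
t = 5879 cm^3 / 70 cm^3/s = 83.9857 s

83.9857 s


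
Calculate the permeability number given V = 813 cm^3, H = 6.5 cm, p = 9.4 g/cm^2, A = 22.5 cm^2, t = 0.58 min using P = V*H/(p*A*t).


Formula: Permeability Number P = (V * H) / (p * A * t)
Numerator: V * H = 813 * 6.5 = 5284.5
Denominator: p * A * t = 9.4 * 22.5 * 0.58 = 122.67
P = 5284.5 / 122.67 = 43.0790

Answer: 43.0790


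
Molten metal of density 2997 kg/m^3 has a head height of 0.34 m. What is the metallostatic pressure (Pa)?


Formula: P = rho * g * h
rho * g = 2997 * 9.81 = 29400.57 N/m^3
P = 29400.57 * 0.34 = 9996.1938 Pa

Answer: 9996.1938 Pa


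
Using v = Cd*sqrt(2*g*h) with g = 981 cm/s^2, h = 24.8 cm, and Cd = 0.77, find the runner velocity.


Formula: v = Cd * sqrt(2 * g * h)  (Torricelli with discharge coefficient)
2*g*h = 2 * 981 * 24.8 = 48657.6 cm^2/s^2
sqrt(48657.6) = 220.58468 cm/s
v = 0.77 * 220.58468 = 169.8502 cm/s

Answer: 169.8502 cm/s


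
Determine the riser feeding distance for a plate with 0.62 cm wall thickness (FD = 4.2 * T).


Formula: FD = 4.2 * T  (riser feeding-distance rule)
FD = 4.2 * 0.62 cm = 2.6040 cm

2.6040 cm


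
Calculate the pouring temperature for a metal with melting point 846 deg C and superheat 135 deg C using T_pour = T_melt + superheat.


Formula: T_pour = T_melt + Superheat
T_pour = 846 + 135 = 981 deg C

981 deg C


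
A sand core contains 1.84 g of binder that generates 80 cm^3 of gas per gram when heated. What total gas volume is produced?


Formula: V_gas = W_binder * gas_evolution_rate
V = 1.84 g * 80 cm^3/g = 147.2000 cm^3

Final answer: 147.2000 cm^3


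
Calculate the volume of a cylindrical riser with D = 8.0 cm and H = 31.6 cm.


Formula: V = pi * (D/2)^2 * H  (cylinder volume)
Radius = D/2 = 8.0/2 = 4.0 cm
V = pi * 4.0^2 * 31.6 = 1588.3892 cm^3

Final answer: 1588.3892 cm^3


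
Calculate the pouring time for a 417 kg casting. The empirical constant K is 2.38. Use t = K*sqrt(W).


Formula: t = K * sqrt(W)
sqrt(W) = sqrt(417) = 20.42058
t = 2.38 * 20.42058 = 48.6010 s


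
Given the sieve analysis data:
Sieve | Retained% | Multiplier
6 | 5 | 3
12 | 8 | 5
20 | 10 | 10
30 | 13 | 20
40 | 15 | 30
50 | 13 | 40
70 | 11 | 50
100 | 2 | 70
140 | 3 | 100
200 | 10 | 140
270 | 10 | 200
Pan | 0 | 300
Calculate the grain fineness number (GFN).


Formula: GFN = sum(pct * multiplier) / sum(pct)
sum(pct * multiplier) = 5775
sum(pct) = 100
GFN = 5775 / 100 = 57.75

Final answer: 57.75


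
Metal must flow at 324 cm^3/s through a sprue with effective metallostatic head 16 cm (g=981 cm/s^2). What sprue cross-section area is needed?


Formula: v = sqrt(2*g*h), A = Q/v
Velocity: v = sqrt(2 * 981 * 16) = sqrt(31392) = 177.1779 cm/s
Sprue area: A = Q / v = 324 / 177.1779 = 1.8287 cm^2

1.8287 cm^2


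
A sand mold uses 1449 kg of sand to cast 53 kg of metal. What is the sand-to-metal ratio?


Formula: Sand-to-Metal Ratio = W_sand / W_metal
Ratio = 1449 kg / 53 kg = 27.3396

Final answer: 27.3396


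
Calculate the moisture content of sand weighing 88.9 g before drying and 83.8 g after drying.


Formula: MC = (W_wet - W_dry) / W_wet * 100
Water mass = 88.9 - 83.8 = 5.1 g
MC = 5.1 / 88.9 * 100 = 5.7368%

Final answer: 5.7368%


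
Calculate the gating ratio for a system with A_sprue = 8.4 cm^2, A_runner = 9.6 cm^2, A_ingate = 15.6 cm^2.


Sprue:Runner:Ingate = 1 : 9.6/8.4 : 15.6/8.4 = 1:1.14:1.86

Answer: 1:1.14:1.86


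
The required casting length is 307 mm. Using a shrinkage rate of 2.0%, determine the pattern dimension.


Formula: L_pattern = L_casting * (1 + shrinkage_rate/100)
Shrinkage factor = 1 + 2.0/100 = 1.02
L_pattern = 307 mm * 1.02 = 313.1400 mm

313.1400 mm


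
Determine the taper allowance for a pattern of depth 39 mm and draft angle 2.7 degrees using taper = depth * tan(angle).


Formula: taper = depth * tan(draft_angle)
tan(2.7 deg) = 0.0471588
taper = 39 mm * 0.0471588 = 1.8392 mm


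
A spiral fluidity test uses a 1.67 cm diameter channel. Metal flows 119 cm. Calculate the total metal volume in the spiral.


Formula: V = pi * (d/2)^2 * L  (cylinder volume)
Radius = 1.67/2 = 0.835 cm
V = pi * 0.835^2 * 119 = 260.6572 cm^3

260.6572 cm^3


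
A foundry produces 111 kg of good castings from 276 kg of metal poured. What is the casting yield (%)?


Formula: Casting Yield = (W_good / W_total) * 100
Yield = (111 kg / 276 kg) * 100 = 40.2174%


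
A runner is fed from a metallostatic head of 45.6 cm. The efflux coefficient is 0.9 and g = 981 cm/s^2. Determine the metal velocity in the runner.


Formula: v = Cd * sqrt(2 * g * h)  (Torricelli with discharge coefficient)
2*g*h = 2 * 981 * 45.6 = 89467.2 cm^2/s^2
sqrt(89467.2) = 299.11068 cm/s
v = 0.9 * 299.11068 = 269.1996 cm/s

Answer: 269.1996 cm/s


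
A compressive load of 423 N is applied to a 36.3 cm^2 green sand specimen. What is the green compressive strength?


Formula: Compressive Strength = Force / Area
Strength = 423 N / 36.3 cm^2 = 11.6529 N/cm^2

Answer: 11.6529 N/cm^2


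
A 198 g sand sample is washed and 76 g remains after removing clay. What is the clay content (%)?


Formula: Clay% = (W_total - W_washed) / W_total * 100
Clay mass = 198 - 76 = 122 g
Clay% = 122 / 198 * 100 = 61.6162%

61.6162%


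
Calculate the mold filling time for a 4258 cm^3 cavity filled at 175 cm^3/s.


Formula: t_fill = V_mold / Q_flow
t = 4258 cm^3 / 175 cm^3/s = 24.3314 s


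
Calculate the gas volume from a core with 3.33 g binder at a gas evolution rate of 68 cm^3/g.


Formula: V_gas = W_binder * gas_evolution_rate
V = 3.33 g * 68 cm^3/g = 226.4400 cm^3


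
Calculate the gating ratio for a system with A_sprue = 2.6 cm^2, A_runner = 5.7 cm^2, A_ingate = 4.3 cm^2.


Sprue:Runner:Ingate = 1 : 5.7/2.6 : 4.3/2.6 = 1:2.19:1.65

1:2.19:1.65


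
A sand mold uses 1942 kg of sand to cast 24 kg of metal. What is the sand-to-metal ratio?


Formula: Sand-to-Metal Ratio = W_sand / W_metal
Ratio = 1942 kg / 24 kg = 80.9167

80.9167


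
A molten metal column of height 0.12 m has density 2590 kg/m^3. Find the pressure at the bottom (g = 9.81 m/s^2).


Formula: P = rho * g * h
rho * g = 2590 * 9.81 = 25407.9 N/m^3
P = 25407.9 * 0.12 = 3048.9480 Pa

Final answer: 3048.9480 Pa


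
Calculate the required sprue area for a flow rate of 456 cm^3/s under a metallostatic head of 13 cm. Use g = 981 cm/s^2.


Formula: v = sqrt(2*g*h), A = Q/v
Velocity: v = sqrt(2 * 981 * 13) = sqrt(25506) = 159.7060 cm/s
Sprue area: A = Q / v = 456 / 159.7060 = 2.8552 cm^2

Final answer: 2.8552 cm^2


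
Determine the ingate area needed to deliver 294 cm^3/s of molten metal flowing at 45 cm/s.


Formula: A_ingate = Q / v  (continuity equation)
A = 294 cm^3/s / 45 cm/s = 6.5333 cm^2

6.5333 cm^2


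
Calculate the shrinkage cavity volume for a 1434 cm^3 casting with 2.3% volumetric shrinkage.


Formula: V_shrink = V_casting * shrinkage_pct / 100
V_shrink = 1434 cm^3 * 2.3 / 100 = 32.9820 cm^3

Answer: 32.9820 cm^3


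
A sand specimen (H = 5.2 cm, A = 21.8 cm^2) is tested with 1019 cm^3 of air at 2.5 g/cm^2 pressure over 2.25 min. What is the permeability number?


Formula: Permeability Number P = (V * H) / (p * A * t)
Numerator: V * H = 1019 * 5.2 = 5298.8
Denominator: p * A * t = 2.5 * 21.8 * 2.25 = 122.625
P = 5298.8 / 122.625 = 43.2114

Final answer: 43.2114


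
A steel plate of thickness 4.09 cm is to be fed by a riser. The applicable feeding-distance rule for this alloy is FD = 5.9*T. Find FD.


Formula: FD = 5.9 * T  (riser feeding-distance rule)
FD = 5.9 * 4.09 cm = 24.1310 cm


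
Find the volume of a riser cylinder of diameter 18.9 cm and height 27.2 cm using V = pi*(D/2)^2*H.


Formula: V = pi * (D/2)^2 * H  (cylinder volume)
Radius = D/2 = 18.9/2 = 9.45 cm
V = pi * 9.45^2 * 27.2 = 7631.0165 cm^3

Answer: 7631.0165 cm^3


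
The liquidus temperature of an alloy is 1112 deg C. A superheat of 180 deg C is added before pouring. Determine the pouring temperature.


Formula: T_pour = T_melt + Superheat
T_pour = 1112 + 180 = 1292 deg C

1292 deg C


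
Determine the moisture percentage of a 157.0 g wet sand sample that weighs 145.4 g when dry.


Formula: MC = (W_wet - W_dry) / W_wet * 100
Water mass = 157.0 - 145.4 = 11.6 g
MC = 11.6 / 157.0 * 100 = 7.3885%

Answer: 7.3885%


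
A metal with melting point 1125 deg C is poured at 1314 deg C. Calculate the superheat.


Formula: Superheat = T_pour - T_melt
Superheat = 1314 - 1125 = 189 deg C


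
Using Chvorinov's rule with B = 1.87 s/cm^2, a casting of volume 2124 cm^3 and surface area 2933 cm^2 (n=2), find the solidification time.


Formula: t_s = B * (V/A)^n  (Chvorinov's rule, n=2)
Modulus M = V/A = 2124/2933 = 0.724173 cm
M^2 = 0.724173^2 = 0.524427 cm^2
t_s = 1.87 * 0.524427 = 0.9807 s


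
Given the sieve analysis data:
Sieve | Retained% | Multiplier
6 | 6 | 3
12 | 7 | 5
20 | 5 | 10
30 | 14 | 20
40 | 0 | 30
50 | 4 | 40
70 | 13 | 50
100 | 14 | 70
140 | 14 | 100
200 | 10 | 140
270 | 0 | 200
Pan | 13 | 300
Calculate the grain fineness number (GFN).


Formula: GFN = sum(pct * multiplier) / sum(pct)
sum(pct * multiplier) = 8873
sum(pct) = 100
GFN = 8873 / 100 = 88.73


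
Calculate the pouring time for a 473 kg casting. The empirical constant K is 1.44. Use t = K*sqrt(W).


Formula: t = K * sqrt(W)
sqrt(W) = sqrt(473) = 21.74856
t = 1.44 * 21.74856 = 31.3179 s

31.3179 s


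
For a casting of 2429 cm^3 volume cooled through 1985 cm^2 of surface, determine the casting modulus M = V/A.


Formula: Casting Modulus M = V / A
M = 2429 cm^3 / 1985 cm^2 = 1.2237 cm

1.2237 cm


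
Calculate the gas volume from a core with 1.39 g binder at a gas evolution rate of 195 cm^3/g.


Formula: V_gas = W_binder * gas_evolution_rate
V = 1.39 g * 195 cm^3/g = 271.0500 cm^3

271.0500 cm^3


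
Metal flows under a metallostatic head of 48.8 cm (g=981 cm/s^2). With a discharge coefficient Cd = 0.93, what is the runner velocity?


Formula: v = Cd * sqrt(2 * g * h)  (Torricelli with discharge coefficient)
2*g*h = 2 * 981 * 48.8 = 95745.6 cm^2/s^2
sqrt(95745.6) = 309.42786 cm/s
v = 0.93 * 309.42786 = 287.7679 cm/s

Final answer: 287.7679 cm/s


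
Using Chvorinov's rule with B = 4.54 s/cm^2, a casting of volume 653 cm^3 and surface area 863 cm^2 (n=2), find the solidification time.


Formula: t_s = B * (V/A)^n  (Chvorinov's rule, n=2)
Modulus M = V/A = 653/863 = 0.756663 cm
M^2 = 0.756663^2 = 0.572539 cm^2
t_s = 4.54 * 0.572539 = 2.5993 s

Answer: 2.5993 s


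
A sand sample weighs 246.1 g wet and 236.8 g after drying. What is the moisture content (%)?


Formula: MC = (W_wet - W_dry) / W_wet * 100
Water mass = 246.1 - 236.8 = 9.3 g
MC = 9.3 / 246.1 * 100 = 3.7790%

Answer: 3.7790%


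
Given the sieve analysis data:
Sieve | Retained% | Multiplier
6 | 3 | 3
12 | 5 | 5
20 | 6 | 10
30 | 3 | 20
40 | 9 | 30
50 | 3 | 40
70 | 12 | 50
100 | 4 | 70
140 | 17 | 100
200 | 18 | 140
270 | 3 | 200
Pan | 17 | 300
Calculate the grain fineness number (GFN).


Formula: GFN = sum(pct * multiplier) / sum(pct)
sum(pct * multiplier) = 11344
sum(pct) = 100
GFN = 11344 / 100 = 113.44


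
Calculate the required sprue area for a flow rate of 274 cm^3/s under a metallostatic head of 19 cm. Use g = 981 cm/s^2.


Formula: v = sqrt(2*g*h), A = Q/v
Velocity: v = sqrt(2 * 981 * 19) = sqrt(37278) = 193.0751 cm/s
Sprue area: A = Q / v = 274 / 193.0751 = 1.4191 cm^2

Final answer: 1.4191 cm^2


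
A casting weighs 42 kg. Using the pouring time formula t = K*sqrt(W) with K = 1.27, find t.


Formula: t = K * sqrt(W)
sqrt(W) = sqrt(42) = 6.48074
t = 1.27 * 6.48074 = 8.2305 s

Final answer: 8.2305 s


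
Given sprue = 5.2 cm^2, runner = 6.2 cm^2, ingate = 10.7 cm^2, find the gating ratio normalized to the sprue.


Sprue:Runner:Ingate = 1 : 6.2/5.2 : 10.7/5.2 = 1:1.19:2.06

Final answer: 1:1.19:2.06


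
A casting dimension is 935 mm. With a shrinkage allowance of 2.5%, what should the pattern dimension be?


Formula: L_pattern = L_casting * (1 + shrinkage_rate/100)
Shrinkage factor = 1 + 2.5/100 = 1.025
L_pattern = 935 mm * 1.025 = 958.3750 mm


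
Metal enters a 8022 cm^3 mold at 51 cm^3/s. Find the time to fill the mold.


Formula: t_fill = V_mold / Q_flow
t = 8022 cm^3 / 51 cm^3/s = 157.2941 s

157.2941 s


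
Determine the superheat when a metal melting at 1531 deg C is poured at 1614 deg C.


Formula: Superheat = T_pour - T_melt
Superheat = 1614 - 1531 = 83 deg C

Answer: 83 deg C


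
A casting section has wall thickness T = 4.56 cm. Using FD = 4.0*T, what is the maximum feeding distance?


Formula: FD = 4.0 * T  (riser feeding-distance rule)
FD = 4.0 * 4.56 cm = 18.2400 cm

18.2400 cm


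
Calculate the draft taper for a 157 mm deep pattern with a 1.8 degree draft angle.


Formula: taper = depth * tan(draft_angle)
tan(1.8 deg) = 0.0314263
taper = 157 mm * 0.0314263 = 4.9339 mm

Answer: 4.9339 mm


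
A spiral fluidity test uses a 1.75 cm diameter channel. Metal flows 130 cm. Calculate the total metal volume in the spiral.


Formula: V = pi * (d/2)^2 * L  (cylinder volume)
Radius = 1.75/2 = 0.875 cm
V = pi * 0.875^2 * 130 = 312.6866 cm^3


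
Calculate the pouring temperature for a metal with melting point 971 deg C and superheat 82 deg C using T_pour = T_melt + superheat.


Formula: T_pour = T_melt + Superheat
T_pour = 971 + 82 = 1053 deg C

Answer: 1053 deg C


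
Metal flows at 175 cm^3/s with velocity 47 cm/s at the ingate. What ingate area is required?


Formula: A_ingate = Q / v  (continuity equation)
A = 175 cm^3/s / 47 cm/s = 3.7234 cm^2


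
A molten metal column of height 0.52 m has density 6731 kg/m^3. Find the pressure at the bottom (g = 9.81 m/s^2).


Formula: P = rho * g * h
rho * g = 6731 * 9.81 = 66031.11 N/m^3
P = 66031.11 * 0.52 = 34336.1772 Pa

34336.1772 Pa


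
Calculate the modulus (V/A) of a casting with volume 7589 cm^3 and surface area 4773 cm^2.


Formula: Casting Modulus M = V / A
M = 7589 cm^3 / 4773 cm^2 = 1.5900 cm

Answer: 1.5900 cm


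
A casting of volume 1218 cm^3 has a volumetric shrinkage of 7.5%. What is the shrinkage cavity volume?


Formula: V_shrink = V_casting * shrinkage_pct / 100
V_shrink = 1218 cm^3 * 7.5 / 100 = 91.3500 cm^3

Answer: 91.3500 cm^3


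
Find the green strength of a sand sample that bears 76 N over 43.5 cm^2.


Formula: Compressive Strength = Force / Area
Strength = 76 N / 43.5 cm^2 = 1.7471 N/cm^2

Answer: 1.7471 N/cm^2


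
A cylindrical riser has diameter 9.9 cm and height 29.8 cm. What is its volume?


Formula: V = pi * (D/2)^2 * H  (cylinder volume)
Radius = D/2 = 9.9/2 = 4.95 cm
V = pi * 4.95^2 * 29.8 = 2293.9108 cm^3

2293.9108 cm^3


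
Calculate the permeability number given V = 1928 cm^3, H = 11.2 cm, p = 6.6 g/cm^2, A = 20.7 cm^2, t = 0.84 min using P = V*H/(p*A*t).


Formula: Permeability Number P = (V * H) / (p * A * t)
Numerator: V * H = 1928 * 11.2 = 21593.6
Denominator: p * A * t = 6.6 * 20.7 * 0.84 = 114.7608
P = 21593.6 / 114.7608 = 188.1618

Final answer: 188.1618


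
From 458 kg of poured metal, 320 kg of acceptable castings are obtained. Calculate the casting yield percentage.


Formula: Casting Yield = (W_good / W_total) * 100
Yield = (320 kg / 458 kg) * 100 = 69.8690%

Final answer: 69.8690%


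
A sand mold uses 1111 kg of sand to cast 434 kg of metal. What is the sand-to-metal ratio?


Formula: Sand-to-Metal Ratio = W_sand / W_metal
Ratio = 1111 kg / 434 kg = 2.5599

2.5599


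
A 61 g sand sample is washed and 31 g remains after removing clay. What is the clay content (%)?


Formula: Clay% = (W_total - W_washed) / W_total * 100
Clay mass = 61 - 31 = 30 g
Clay% = 30 / 61 * 100 = 49.1803%


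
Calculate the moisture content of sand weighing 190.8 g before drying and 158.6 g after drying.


Formula: MC = (W_wet - W_dry) / W_wet * 100
Water mass = 190.8 - 158.6 = 32.2 g
MC = 32.2 / 190.8 * 100 = 16.8763%

16.8763%


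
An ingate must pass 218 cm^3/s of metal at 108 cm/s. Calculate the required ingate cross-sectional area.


Formula: A_ingate = Q / v  (continuity equation)
A = 218 cm^3/s / 108 cm/s = 2.0185 cm^2

Answer: 2.0185 cm^2


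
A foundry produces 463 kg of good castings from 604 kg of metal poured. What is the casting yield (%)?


Formula: Casting Yield = (W_good / W_total) * 100
Yield = (463 kg / 604 kg) * 100 = 76.6556%

Answer: 76.6556%


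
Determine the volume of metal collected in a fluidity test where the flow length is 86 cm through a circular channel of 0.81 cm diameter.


Formula: V = pi * (d/2)^2 * L  (cylinder volume)
Radius = 0.81/2 = 0.405 cm
V = pi * 0.405^2 * 86 = 44.3158 cm^3

44.3158 cm^3


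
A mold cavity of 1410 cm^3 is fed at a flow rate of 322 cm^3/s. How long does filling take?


Formula: t_fill = V_mold / Q_flow
t = 1410 cm^3 / 322 cm^3/s = 4.3789 s

Answer: 4.3789 s


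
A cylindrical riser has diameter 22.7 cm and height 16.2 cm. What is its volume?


Formula: V = pi * (D/2)^2 * H  (cylinder volume)
Radius = D/2 = 22.7/2 = 11.35 cm
V = pi * 11.35^2 * 16.2 = 6556.2667 cm^3


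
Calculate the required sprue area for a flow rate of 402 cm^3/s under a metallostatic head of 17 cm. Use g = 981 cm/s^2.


Formula: v = sqrt(2*g*h), A = Q/v
Velocity: v = sqrt(2 * 981 * 17) = sqrt(33354) = 182.6308 cm/s
Sprue area: A = Q / v = 402 / 182.6308 = 2.2012 cm^2

Final answer: 2.2012 cm^2


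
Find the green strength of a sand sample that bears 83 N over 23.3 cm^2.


Formula: Compressive Strength = Force / Area
Strength = 83 N / 23.3 cm^2 = 3.5622 N/cm^2

3.5622 N/cm^2


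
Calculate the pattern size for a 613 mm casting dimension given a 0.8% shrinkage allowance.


Formula: L_pattern = L_casting * (1 + shrinkage_rate/100)
Shrinkage factor = 1 + 0.8/100 = 1.008
L_pattern = 613 mm * 1.008 = 617.9040 mm


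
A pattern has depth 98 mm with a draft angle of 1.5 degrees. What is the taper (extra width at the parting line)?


Formula: taper = depth * tan(draft_angle)
tan(1.5 deg) = 0.0261859
taper = 98 mm * 0.0261859 = 2.5662 mm

Final answer: 2.5662 mm


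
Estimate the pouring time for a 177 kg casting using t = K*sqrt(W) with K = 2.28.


Formula: t = K * sqrt(W)
sqrt(W) = sqrt(177) = 13.30413
t = 2.28 * 13.30413 = 30.3334 s


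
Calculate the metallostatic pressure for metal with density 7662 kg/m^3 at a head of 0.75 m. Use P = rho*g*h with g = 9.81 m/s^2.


Formula: P = rho * g * h
rho * g = 7662 * 9.81 = 75164.22 N/m^3
P = 75164.22 * 0.75 = 56373.1650 Pa

56373.1650 Pa


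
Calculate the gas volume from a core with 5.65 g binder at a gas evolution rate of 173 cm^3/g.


Formula: V_gas = W_binder * gas_evolution_rate
V = 5.65 g * 173 cm^3/g = 977.4500 cm^3

Final answer: 977.4500 cm^3


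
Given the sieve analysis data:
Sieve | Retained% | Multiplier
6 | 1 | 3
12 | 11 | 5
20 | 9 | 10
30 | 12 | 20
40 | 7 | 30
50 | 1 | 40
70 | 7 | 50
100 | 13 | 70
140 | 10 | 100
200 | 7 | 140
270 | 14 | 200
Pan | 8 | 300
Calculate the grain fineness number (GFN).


Formula: GFN = sum(pct * multiplier) / sum(pct)
sum(pct * multiplier) = 9078
sum(pct) = 100
GFN = 9078 / 100 = 90.78

Answer: 90.78


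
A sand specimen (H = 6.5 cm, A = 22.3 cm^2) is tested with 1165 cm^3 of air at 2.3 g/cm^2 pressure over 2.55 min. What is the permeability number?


Formula: Permeability Number P = (V * H) / (p * A * t)
Numerator: V * H = 1165 * 6.5 = 7572.5
Denominator: p * A * t = 2.3 * 22.3 * 2.55 = 130.7895
P = 7572.5 / 130.7895 = 57.8984

57.8984


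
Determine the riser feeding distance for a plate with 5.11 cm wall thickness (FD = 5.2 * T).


Formula: FD = 5.2 * T  (riser feeding-distance rule)
FD = 5.2 * 5.11 cm = 26.5720 cm

Final answer: 26.5720 cm


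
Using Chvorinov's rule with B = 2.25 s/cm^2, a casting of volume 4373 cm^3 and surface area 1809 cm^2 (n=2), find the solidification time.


Formula: t_s = B * (V/A)^n  (Chvorinov's rule, n=2)
Modulus M = V/A = 4373/1809 = 2.417358 cm
M^2 = 2.417358^2 = 5.843620 cm^2
t_s = 2.25 * 5.843620 = 13.1481 s

Answer: 13.1481 s


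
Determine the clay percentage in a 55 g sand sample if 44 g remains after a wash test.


Formula: Clay% = (W_total - W_washed) / W_total * 100
Clay mass = 55 - 44 = 11 g
Clay% = 11 / 55 * 100 = 20.0000%

Answer: 20.0000%


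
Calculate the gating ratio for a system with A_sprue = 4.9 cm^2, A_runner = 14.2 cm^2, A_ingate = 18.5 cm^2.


Sprue:Runner:Ingate = 1 : 14.2/4.9 : 18.5/4.9 = 1:2.90:3.78

1:2.90:3.78


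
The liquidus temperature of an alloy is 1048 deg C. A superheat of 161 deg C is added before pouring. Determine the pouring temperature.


Formula: T_pour = T_melt + Superheat
T_pour = 1048 + 161 = 1209 deg C

Answer: 1209 deg C


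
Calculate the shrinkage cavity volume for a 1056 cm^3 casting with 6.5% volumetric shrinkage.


Formula: V_shrink = V_casting * shrinkage_pct / 100
V_shrink = 1056 cm^3 * 6.5 / 100 = 68.6400 cm^3

Answer: 68.6400 cm^3


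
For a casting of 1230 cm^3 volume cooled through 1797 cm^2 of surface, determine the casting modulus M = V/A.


Formula: Casting Modulus M = V / A
M = 1230 cm^3 / 1797 cm^2 = 0.6845 cm

Answer: 0.6845 cm


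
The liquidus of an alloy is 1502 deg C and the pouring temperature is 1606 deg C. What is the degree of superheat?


Formula: Superheat = T_pour - T_melt
Superheat = 1606 - 1502 = 104 deg C

104 deg C


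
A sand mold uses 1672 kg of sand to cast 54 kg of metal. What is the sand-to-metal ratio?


Formula: Sand-to-Metal Ratio = W_sand / W_metal
Ratio = 1672 kg / 54 kg = 30.9630

Answer: 30.9630


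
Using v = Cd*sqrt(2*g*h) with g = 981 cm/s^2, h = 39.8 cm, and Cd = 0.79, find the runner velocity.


Formula: v = Cd * sqrt(2 * g * h)  (Torricelli with discharge coefficient)
2*g*h = 2 * 981 * 39.8 = 78087.6 cm^2/s^2
sqrt(78087.6) = 279.44159 cm/s
v = 0.79 * 279.44159 = 220.7589 cm/s

Answer: 220.7589 cm/s


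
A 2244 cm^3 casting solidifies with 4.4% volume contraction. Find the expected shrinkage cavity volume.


Formula: V_shrink = V_casting * shrinkage_pct / 100
V_shrink = 2244 cm^3 * 4.4 / 100 = 98.7360 cm^3

98.7360 cm^3


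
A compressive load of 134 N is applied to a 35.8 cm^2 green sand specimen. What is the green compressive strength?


Formula: Compressive Strength = Force / Area
Strength = 134 N / 35.8 cm^2 = 3.7430 N/cm^2


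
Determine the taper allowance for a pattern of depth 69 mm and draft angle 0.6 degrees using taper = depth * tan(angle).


Formula: taper = depth * tan(draft_angle)
tan(0.6 deg) = 0.0104724
taper = 69 mm * 0.0104724 = 0.7226 mm

Answer: 0.7226 mm


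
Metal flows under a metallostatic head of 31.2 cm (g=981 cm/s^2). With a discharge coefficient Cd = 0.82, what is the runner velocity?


Formula: v = Cd * sqrt(2 * g * h)  (Torricelli with discharge coefficient)
2*g*h = 2 * 981 * 31.2 = 61214.4 cm^2/s^2
sqrt(61214.4) = 247.41544 cm/s
v = 0.82 * 247.41544 = 202.8807 cm/s


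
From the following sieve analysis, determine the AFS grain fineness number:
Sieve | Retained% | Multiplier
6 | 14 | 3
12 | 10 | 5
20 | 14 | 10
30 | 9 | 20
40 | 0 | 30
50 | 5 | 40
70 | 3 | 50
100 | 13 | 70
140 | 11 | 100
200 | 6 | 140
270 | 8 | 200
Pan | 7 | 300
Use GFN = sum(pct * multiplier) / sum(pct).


Formula: GFN = sum(pct * multiplier) / sum(pct)
sum(pct * multiplier) = 7312
sum(pct) = 100
GFN = 7312 / 100 = 73.12


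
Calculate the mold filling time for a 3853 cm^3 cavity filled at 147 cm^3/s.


Formula: t_fill = V_mold / Q_flow
t = 3853 cm^3 / 147 cm^3/s = 26.2109 s

Answer: 26.2109 s


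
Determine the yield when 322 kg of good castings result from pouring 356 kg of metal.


Formula: Casting Yield = (W_good / W_total) * 100
Yield = (322 kg / 356 kg) * 100 = 90.4494%


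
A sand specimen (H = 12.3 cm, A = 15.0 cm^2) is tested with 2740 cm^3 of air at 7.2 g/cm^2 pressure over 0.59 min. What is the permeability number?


Formula: Permeability Number P = (V * H) / (p * A * t)
Numerator: V * H = 2740 * 12.3 = 33702.0
Denominator: p * A * t = 7.2 * 15.0 * 0.59 = 63.72
P = 33702.0 / 63.72 = 528.9077

Final answer: 528.9077


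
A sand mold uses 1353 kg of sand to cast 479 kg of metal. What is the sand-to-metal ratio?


Formula: Sand-to-Metal Ratio = W_sand / W_metal
Ratio = 1353 kg / 479 kg = 2.8246

2.8246


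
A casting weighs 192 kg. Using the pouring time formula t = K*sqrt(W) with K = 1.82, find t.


Formula: t = K * sqrt(W)
sqrt(W) = sqrt(192) = 13.85641
t = 1.82 * 13.85641 = 25.2187 s

Final answer: 25.2187 s


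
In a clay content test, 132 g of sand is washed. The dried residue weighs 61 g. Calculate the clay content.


Formula: Clay% = (W_total - W_washed) / W_total * 100
Clay mass = 132 - 61 = 71 g
Clay% = 71 / 132 * 100 = 53.7879%


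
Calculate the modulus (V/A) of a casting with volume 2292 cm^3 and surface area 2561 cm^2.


Formula: Casting Modulus M = V / A
M = 2292 cm^3 / 2561 cm^2 = 0.8950 cm

Answer: 0.8950 cm


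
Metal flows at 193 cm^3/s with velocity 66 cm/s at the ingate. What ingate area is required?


Formula: A_ingate = Q / v  (continuity equation)
A = 193 cm^3/s / 66 cm/s = 2.9242 cm^2

2.9242 cm^2


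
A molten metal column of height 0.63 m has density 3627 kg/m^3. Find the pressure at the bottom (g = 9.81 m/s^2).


Formula: P = rho * g * h
rho * g = 3627 * 9.81 = 35580.87 N/m^3
P = 35580.87 * 0.63 = 22415.9481 Pa

22415.9481 Pa


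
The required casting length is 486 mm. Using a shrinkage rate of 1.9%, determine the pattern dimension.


Formula: L_pattern = L_casting * (1 + shrinkage_rate/100)
Shrinkage factor = 1 + 1.9/100 = 1.019
L_pattern = 486 mm * 1.019 = 495.2340 mm

495.2340 mm


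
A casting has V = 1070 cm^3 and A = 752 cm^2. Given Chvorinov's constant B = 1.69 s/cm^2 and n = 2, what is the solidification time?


Formula: t_s = B * (V/A)^n  (Chvorinov's rule, n=2)
Modulus M = V/A = 1070/752 = 1.422872 cm
M^2 = 1.422872^2 = 2.024565 cm^2
t_s = 1.69 * 2.024565 = 3.4215 s

Final answer: 3.4215 s


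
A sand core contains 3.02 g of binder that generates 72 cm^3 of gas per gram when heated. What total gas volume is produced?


Formula: V_gas = W_binder * gas_evolution_rate
V = 3.02 g * 72 cm^3/g = 217.4400 cm^3


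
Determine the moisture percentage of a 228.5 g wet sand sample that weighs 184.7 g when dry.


Formula: MC = (W_wet - W_dry) / W_wet * 100
Water mass = 228.5 - 184.7 = 43.8 g
MC = 43.8 / 228.5 * 100 = 19.1685%

Answer: 19.1685%


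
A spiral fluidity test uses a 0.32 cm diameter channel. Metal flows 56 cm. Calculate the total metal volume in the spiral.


Formula: V = pi * (d/2)^2 * L  (cylinder volume)
Radius = 0.32/2 = 0.16 cm
V = pi * 0.16^2 * 56 = 4.5038 cm^3

4.5038 cm^3


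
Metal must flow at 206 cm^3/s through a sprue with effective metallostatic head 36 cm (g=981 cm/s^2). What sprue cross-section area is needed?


Formula: v = sqrt(2*g*h), A = Q/v
Velocity: v = sqrt(2 * 981 * 36) = sqrt(70632) = 265.7668 cm/s
Sprue area: A = Q / v = 206 / 265.7668 = 0.7751 cm^2


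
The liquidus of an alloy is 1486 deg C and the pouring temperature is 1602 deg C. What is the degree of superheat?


Formula: Superheat = T_pour - T_melt
Superheat = 1602 - 1486 = 116 deg C

Answer: 116 deg C


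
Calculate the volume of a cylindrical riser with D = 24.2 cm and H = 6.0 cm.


Formula: V = pi * (D/2)^2 * H  (cylinder volume)
Radius = D/2 = 24.2/2 = 12.1 cm
V = pi * 12.1^2 * 6.0 = 2759.7635 cm^3

Final answer: 2759.7635 cm^3


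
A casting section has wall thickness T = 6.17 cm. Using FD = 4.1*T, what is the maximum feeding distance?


Formula: FD = 4.1 * T  (riser feeding-distance rule)
FD = 4.1 * 6.17 cm = 25.2970 cm


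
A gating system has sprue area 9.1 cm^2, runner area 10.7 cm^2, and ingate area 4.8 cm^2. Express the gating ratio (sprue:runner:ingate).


Sprue:Runner:Ingate = 1 : 10.7/9.1 : 4.8/9.1 = 1:1.18:0.53

Answer: 1:1.18:0.53


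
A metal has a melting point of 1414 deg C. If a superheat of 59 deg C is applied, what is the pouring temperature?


Formula: T_pour = T_melt + Superheat
T_pour = 1414 + 59 = 1473 deg C

1473 deg C


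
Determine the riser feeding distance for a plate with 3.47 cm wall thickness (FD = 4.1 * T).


Formula: FD = 4.1 * T  (riser feeding-distance rule)
FD = 4.1 * 3.47 cm = 14.2270 cm

Final answer: 14.2270 cm


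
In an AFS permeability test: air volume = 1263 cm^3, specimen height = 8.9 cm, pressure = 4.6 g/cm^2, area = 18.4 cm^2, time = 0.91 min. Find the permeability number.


Formula: Permeability Number P = (V * H) / (p * A * t)
Numerator: V * H = 1263 * 8.9 = 11240.7
Denominator: p * A * t = 4.6 * 18.4 * 0.91 = 77.0224
P = 11240.7 / 77.0224 = 145.9407

Answer: 145.9407


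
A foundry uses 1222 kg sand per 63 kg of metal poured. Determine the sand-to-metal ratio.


Formula: Sand-to-Metal Ratio = W_sand / W_metal
Ratio = 1222 kg / 63 kg = 19.3968

19.3968


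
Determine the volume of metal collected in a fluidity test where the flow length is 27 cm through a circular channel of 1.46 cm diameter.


Formula: V = pi * (d/2)^2 * L  (cylinder volume)
Radius = 1.46/2 = 0.73 cm
V = pi * 0.73^2 * 27 = 45.2022 cm^3

Answer: 45.2022 cm^3


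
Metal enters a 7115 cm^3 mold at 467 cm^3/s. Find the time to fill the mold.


Formula: t_fill = V_mold / Q_flow
t = 7115 cm^3 / 467 cm^3/s = 15.2355 s

Answer: 15.2355 s


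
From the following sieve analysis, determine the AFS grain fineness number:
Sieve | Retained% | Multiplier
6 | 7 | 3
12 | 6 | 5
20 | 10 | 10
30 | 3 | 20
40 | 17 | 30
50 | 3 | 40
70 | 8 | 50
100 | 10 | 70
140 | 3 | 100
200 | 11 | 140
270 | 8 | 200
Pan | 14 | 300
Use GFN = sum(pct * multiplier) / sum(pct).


Formula: GFN = sum(pct * multiplier) / sum(pct)
sum(pct * multiplier) = 9581
sum(pct) = 100
GFN = 9581 / 100 = 95.81


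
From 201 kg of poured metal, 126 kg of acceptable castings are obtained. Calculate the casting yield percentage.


Formula: Casting Yield = (W_good / W_total) * 100
Yield = (126 kg / 201 kg) * 100 = 62.6866%

Answer: 62.6866%


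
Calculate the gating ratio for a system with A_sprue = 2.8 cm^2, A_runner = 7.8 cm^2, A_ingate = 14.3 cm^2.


Sprue:Runner:Ingate = 1 : 7.8/2.8 : 14.3/2.8 = 1:2.79:5.11

Final answer: 1:2.79:5.11


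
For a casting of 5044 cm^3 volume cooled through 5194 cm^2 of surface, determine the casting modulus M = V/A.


Formula: Casting Modulus M = V / A
M = 5044 cm^3 / 5194 cm^2 = 0.9711 cm


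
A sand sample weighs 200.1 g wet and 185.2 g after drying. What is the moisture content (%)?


Formula: MC = (W_wet - W_dry) / W_wet * 100
Water mass = 200.1 - 185.2 = 14.9 g
MC = 14.9 / 200.1 * 100 = 7.4463%

Answer: 7.4463%
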